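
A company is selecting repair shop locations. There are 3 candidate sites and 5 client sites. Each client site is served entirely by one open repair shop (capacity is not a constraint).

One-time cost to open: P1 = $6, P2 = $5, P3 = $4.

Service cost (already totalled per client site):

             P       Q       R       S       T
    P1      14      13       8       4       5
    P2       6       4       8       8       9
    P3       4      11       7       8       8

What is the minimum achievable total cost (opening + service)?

Minimum total cost: 38

For any fixed open set, each client site goes to its cheapest open site; total = fixed + service.
{P1, P2}: P→P2 6, Q→P2 4, R→P1 8, S→P1 4, T→P1 5. Service 27; fixed 11; total 38.
{P1, P2, P3}: service 24 + fixed 15 = 39
{P2}: service 35 + fixed 5 = 40
{P3}: P→P3 4, Q→P3 11, R→P3 7, S→P3 8, T→P3 8. Service 38; fixed 4; total 42.
No other subset beats 38.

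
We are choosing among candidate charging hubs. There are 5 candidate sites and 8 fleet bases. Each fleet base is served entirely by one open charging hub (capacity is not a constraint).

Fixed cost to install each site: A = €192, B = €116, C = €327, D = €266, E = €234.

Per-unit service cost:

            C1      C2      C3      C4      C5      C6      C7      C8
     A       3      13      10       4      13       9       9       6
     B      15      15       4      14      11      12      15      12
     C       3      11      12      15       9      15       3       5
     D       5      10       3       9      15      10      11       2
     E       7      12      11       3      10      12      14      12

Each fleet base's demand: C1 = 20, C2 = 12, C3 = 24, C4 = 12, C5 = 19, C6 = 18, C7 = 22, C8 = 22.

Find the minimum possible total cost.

For any fixed open set, each fleet base goes to its cheapest open site; total = fixed + service.
{A, B}: C1→A 3·20=60, C2→A 13·12=156, C3→B 4·24=96, C4→A 4·12=48, C5→B 11·19=209, C6→A 9·18=162, C7→A 9·22=198, C8→A 6·22=132. Service 1061; fixed 308; total 1369.
{A, D}: C1→A 3·20=60, C2→D 10·12=120, C3→D 3·24=72, C4→A 4·12=48, C5→A 13·19=247, C6→A 9·18=162, C7→A 9·22=198, C8→D 2·22=44. Service 951; fixed 458; total 1409.
{C, D}: service 821 + fixed 593 = 1414
{A, B, C, D, E}: service 731 + fixed 1135 = 1866
No other subset beats 1369.

Minimum total cost: 1369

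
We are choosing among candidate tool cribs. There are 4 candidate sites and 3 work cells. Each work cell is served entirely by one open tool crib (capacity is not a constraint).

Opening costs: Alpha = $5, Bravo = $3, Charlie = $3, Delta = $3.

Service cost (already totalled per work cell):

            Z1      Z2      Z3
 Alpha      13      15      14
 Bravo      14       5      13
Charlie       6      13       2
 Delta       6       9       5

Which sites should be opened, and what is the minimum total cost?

Open Bravo and Charlie; minimum total cost 19.

For any fixed open set, each work cell goes to its cheapest open site; total = fixed + service.
{Bravo, Charlie}: Z1→Charlie 6, Z2→Bravo 5, Z3→Charlie 2. Service 13; fixed 6; total 19.
{Bravo, Charlie, Delta}: service 13 + fixed 9 = 22
{Bravo, Delta}: service 16 + fixed 6 = 22
{Alpha, Bravo, Charlie, Delta}: service 13 + fixed 14 = 27
No other subset beats 19.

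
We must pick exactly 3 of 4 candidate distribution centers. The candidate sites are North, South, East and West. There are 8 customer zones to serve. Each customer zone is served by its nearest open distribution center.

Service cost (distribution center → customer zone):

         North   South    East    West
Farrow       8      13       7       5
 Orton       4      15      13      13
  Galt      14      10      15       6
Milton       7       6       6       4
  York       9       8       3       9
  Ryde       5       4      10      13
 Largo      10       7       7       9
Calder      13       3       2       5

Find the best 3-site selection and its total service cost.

With exactly 3 open, each customer zone uses its cheapest among the chosen.
{North, East, West}: Farrow→West 5, Orton→North 4, Galt→West 6, Milton→West 4, York→East 3, Ryde→North 5, Largo→East 7, Calder→East 2. Service cost 36.
{North, South, West}: service cost 41
{North, South, East}: service cost 43
Among all 4 size-3 choices, {North, East, West} is lowest.

Choose North, East and West; total service cost 36.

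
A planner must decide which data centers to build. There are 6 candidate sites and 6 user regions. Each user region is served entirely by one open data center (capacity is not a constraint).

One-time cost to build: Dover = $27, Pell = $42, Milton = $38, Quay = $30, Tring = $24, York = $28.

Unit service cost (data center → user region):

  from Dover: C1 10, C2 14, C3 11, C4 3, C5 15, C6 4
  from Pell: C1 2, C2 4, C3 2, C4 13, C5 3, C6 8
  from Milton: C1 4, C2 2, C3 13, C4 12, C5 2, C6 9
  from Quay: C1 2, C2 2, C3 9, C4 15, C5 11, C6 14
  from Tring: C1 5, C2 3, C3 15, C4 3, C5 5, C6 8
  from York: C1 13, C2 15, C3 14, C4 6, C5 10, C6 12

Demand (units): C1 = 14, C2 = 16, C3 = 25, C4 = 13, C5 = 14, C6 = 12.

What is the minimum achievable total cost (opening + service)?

Minimum total cost: 332

For any fixed open set, each user region goes to its cheapest open site; total = fixed + service.
{Dover, Pell, Milton}: C1→Pell 2·14=28, C2→Milton 2·16=32, C3→Pell 2·25=50, C4→Dover 3·13=39, C5→Milton 2·14=28, C6→Dover 4·12=48. Service 225; fixed 107; total 332.
{Dover, Pell, Quay}: service 239 + fixed 99 = 338
{Dover, Pell}: service 271 + fixed 69 = 340
{Dover, Pell, Milton, Quay, Tring, York}: service 225 + fixed 189 = 414
No other subset beats 332.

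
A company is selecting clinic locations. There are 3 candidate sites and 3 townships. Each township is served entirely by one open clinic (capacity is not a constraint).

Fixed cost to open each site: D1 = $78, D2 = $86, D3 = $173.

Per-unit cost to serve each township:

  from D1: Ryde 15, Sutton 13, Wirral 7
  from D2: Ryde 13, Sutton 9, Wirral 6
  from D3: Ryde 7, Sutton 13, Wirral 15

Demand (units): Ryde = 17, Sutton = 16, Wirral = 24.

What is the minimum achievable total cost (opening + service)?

Minimum total cost: 595

For any fixed open set, each township goes to its cheapest open site; total = fixed + service.
{D2}: Ryde→D2 13·17=221, Sutton→D2 9·16=144, Wirral→D2 6·24=144. Service 509; fixed 86; total 595.
{D2, D3}: service 407 + fixed 259 = 666
{D1, D2}: service 509 + fixed 164 = 673
{D1, D2, D3}: Ryde→D3 7·17=119, Sutton→D2 9·16=144, Wirral→D2 6·24=144. Service 407; fixed 337; total 744.
(All 7 nonempty subsets were checked; D2 only is lowest.)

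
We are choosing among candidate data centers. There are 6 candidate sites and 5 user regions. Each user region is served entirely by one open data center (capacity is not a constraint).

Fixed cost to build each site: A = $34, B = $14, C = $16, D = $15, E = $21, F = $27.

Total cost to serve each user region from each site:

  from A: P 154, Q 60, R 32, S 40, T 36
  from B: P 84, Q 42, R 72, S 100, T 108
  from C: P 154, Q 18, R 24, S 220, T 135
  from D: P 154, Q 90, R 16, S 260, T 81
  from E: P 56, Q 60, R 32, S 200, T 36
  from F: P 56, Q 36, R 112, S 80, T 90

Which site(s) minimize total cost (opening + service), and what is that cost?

For any fixed open set, each user region goes to its cheapest open site; total = fixed + service.
{A, C, E}: P→E 56, Q→C 18, R→C 24, S→A 40, T→A 36. Service 174; fixed 71; total 245.
{A, C, F}: P→F 56, Q→C 18, R→C 24, S→A 40, T→A 36. Service 174; fixed 77; total 251.
{A, C, D, E}: service 166 + fixed 86 = 252
{A, B, C, D, E, F}: P→E 56, Q→C 18, R→D 16, S→A 40, T→A 36. Service 166; fixed 127; total 293.
No other subset beats 245.

Open A, C and E; minimum total cost 245.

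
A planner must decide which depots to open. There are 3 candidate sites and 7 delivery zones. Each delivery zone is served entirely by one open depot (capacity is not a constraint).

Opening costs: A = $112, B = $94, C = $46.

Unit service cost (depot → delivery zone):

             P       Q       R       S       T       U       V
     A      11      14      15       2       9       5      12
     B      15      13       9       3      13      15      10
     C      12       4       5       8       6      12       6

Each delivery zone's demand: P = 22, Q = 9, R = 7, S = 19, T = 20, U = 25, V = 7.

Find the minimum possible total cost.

For any fixed open set, each delivery zone goes to its cheapest open site; total = fixed + service.
{A, C}: P→A 11·22=242, Q→C 4·9=36, R→C 5·7=35, S→A 2·19=38, T→C 6·20=120, U→A 5·25=125, V→C 6·7=42. Service 638; fixed 158; total 796.
{A, B, C}: service 638 + fixed 252 = 890
{B, C}: P→C 12·22=264, Q→C 4·9=36, R→C 5·7=35, S→B 3·19=57, T→C 6·20=120, U→C 12·25=300, V→C 6·7=42. Service 854; fixed 140; total 994.
{C}: service 949 + fixed 46 = 995
No other subset beats 796.

Minimum total cost: 796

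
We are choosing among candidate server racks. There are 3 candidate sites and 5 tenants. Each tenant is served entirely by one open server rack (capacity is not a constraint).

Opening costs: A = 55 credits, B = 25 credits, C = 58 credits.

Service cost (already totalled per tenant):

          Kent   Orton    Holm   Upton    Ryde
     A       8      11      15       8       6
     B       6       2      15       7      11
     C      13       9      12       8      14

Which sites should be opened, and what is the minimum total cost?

Open B only; minimum total cost 66.

For any fixed open set, each tenant goes to its cheapest open site; total = fixed + service.
{B}: Kent→B 6, Orton→B 2, Holm→B 15, Upton→B 7, Ryde→B 11. Service 41; fixed 25; total 66.
{A}: Kent→A 8, Orton→A 11, Holm→A 15, Upton→A 8, Ryde→A 6. Service 48; fixed 55; total 103.
{C}: service 56 + fixed 58 = 114
{A, B, C}: Kent→B 6, Orton→B 2, Holm→C 12, Upton→B 7, Ryde→A 6. Service 33; fixed 138; total 171.
(All 7 nonempty subsets were checked; B only is lowest.)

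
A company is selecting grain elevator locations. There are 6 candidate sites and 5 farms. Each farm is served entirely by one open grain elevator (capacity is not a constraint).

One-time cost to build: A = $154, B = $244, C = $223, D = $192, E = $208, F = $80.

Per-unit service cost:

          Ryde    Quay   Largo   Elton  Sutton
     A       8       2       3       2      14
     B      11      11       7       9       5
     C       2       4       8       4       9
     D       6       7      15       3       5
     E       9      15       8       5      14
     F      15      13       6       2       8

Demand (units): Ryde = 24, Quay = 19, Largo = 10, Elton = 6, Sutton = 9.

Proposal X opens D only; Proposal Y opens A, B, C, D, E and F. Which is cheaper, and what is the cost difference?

Proposal X is cheaper by 592.

Proposal X: {D}: Ryde→D 6·24=144, Quay→D 7·19=133, Largo→D 15·10=150, Elton→D 3·6=18, Sutton→D 5·9=45. Service 490; fixed 192; total 682.
Proposal Y: {A, B, C, D, E, F}: Ryde→C 2·24=48, Quay→A 2·19=38, Largo→A 3·10=30, Elton→A 2·6=12, Sutton→B 5·9=45. Service 173; fixed 1101; total 1274.
Difference: |682 − 1274| = 592.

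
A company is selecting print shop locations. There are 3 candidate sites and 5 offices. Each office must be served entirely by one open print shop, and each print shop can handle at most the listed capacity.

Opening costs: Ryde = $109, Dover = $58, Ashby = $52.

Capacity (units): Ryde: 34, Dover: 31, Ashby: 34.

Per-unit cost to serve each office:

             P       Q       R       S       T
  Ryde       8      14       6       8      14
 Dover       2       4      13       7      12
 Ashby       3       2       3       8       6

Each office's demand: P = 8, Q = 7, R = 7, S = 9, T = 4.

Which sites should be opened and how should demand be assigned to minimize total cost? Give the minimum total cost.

Minimum total cost: 248

Open {Dover, Ashby}: P→Dover 2·8=16, Q→Ashby 2·7=14, R→Ashby 3·7=21, S→Dover 7·9=63, T→Ashby 6·4=24.
Loads: Dover carries 17/31, Ashby carries 18/34. Service 138; fixed 110; total 248.
Next best feasible plan costs 256.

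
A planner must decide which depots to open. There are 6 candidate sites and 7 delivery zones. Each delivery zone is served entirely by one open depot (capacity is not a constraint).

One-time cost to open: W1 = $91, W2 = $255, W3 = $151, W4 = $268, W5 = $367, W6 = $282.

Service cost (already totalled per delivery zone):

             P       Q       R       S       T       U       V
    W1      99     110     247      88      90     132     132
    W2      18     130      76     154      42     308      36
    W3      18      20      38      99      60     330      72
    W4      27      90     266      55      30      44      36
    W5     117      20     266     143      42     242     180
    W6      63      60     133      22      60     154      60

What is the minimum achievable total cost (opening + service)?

For any fixed open set, each delivery zone goes to its cheapest open site; total = fixed + service.
{W3, W4}: P→W3 18, Q→W3 20, R→W3 38, S→W4 55, T→W4 30, U→W4 44, V→W4 36. Service 241; fixed 419; total 660.
{W1, W3}: service 428 + fixed 242 = 670
{W1, W3, W4}: P→W3 18, Q→W3 20, R→W3 38, S→W4 55, T→W4 30, U→W4 44, V→W4 36. Service 241; fixed 510; total 751.
{W1, W2, W3, W4, W5, W6}: service 208 + fixed 1414 = 1622
No other subset beats 660.

Minimum total cost: 660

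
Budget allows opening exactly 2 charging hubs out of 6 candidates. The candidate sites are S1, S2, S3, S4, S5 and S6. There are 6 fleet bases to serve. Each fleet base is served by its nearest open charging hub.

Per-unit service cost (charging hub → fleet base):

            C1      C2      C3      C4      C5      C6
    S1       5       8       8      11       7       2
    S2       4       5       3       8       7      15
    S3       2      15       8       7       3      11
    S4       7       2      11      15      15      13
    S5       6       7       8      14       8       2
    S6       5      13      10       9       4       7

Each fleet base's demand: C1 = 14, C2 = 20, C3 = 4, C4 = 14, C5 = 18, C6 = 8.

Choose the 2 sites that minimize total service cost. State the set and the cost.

With exactly 2 open, each fleet base uses its cheapest among the chosen.
{S3, S4}: C1→S3 2·14=28, C2→S4 2·20=40, C3→S3 8·4=32, C4→S3 7·14=98, C5→S3 3·18=54, C6→S3 11·8=88. Service cost 340.
{S3, S5}: service cost 368
{S2, S3}: service cost 380
Among all 15 size-2 choices, {S3, S4} is lowest.

Choose S3 and S4; total service cost 340.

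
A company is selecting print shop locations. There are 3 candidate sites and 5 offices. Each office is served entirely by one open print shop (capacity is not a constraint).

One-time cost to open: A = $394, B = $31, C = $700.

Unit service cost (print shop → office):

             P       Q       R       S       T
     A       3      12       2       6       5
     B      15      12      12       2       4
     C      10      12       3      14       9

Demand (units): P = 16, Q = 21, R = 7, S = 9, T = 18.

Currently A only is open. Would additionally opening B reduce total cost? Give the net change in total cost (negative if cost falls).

Yes — net change −23 (cost falls by 23).

Current service cost with {A}: 458.
Adding B: each office re-picks its cheapest; new service cost 404, saving 54.
Extra fixed cost: 31. Net change = 31 − 54 = -23.
(Totals: 852 → 829.)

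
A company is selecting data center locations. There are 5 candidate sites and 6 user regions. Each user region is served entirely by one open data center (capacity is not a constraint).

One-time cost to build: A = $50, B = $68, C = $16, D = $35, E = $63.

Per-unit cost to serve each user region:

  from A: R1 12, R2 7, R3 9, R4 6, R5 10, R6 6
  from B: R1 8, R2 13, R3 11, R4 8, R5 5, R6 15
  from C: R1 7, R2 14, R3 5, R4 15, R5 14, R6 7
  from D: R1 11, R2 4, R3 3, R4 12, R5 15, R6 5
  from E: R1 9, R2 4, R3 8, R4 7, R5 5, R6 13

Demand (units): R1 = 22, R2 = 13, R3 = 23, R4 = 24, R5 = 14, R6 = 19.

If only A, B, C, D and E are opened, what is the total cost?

Each user region is assigned to its cheapest site among the open ones.
{A, B, C, D, E}: R1→C 7·22=154, R2→D 4·13=52, R3→D 3·23=69, R4→A 6·24=144, R5→B 5·14=70, R6→D 5·19=95. Service 584; fixed 232; total 816.

Total cost: 816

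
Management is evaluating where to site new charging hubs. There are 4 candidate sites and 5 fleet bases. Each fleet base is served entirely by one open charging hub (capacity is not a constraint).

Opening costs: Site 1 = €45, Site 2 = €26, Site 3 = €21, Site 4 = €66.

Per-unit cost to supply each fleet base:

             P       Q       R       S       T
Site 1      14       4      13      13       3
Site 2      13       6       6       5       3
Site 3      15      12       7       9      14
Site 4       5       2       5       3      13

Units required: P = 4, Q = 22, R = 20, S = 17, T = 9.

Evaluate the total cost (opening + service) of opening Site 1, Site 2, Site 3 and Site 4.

Each fleet base is assigned to its cheapest site among the open ones.
{Site 1, Site 2, Site 3, Site 4}: P→Site 4 5·4=20, Q→Site 4 2·22=44, R→Site 4 5·20=100, S→Site 4 3·17=51, T→Site 1 3·9=27. Service 242; fixed 158; total 400.

Total cost: 400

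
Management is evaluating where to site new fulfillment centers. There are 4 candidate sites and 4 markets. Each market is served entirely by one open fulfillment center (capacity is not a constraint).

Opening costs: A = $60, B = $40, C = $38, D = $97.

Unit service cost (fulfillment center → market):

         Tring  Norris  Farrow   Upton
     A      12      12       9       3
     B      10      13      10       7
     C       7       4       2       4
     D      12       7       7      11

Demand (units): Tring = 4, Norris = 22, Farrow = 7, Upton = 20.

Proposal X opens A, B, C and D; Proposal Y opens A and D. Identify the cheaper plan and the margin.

Proposal X is cheaper by 43.

Proposal X: {A, B, C, D}: Tring→C 7·4=28, Norris→C 4·22=88, Farrow→C 2·7=14, Upton→A 3·20=60. Service 190; fixed 235; total 425.
Proposal Y: {A, D}: Tring→A 12·4=48, Norris→D 7·22=154, Farrow→D 7·7=49, Upton→A 3·20=60. Service 311; fixed 157; total 468.
Difference: |425 − 468| = 43.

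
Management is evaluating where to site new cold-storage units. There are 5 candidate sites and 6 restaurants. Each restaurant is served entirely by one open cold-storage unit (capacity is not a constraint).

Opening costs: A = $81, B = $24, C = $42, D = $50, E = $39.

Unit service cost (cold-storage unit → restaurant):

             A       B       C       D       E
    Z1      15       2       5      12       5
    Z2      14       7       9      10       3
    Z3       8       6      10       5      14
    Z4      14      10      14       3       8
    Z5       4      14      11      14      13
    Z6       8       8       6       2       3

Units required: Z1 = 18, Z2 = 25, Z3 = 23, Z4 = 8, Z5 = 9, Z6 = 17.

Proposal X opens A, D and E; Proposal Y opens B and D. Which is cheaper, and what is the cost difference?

Proposal X: {A, D, E}: Z1→E 5·18=90, Z2→E 3·25=75, Z3→D 5·23=115, Z4→D 3·8=24, Z5→A 4·9=36, Z6→D 2·17=34. Service 374; fixed 170; total 544.
Proposal Y: {B, D}: Z1→B 2·18=36, Z2→B 7·25=175, Z3→D 5·23=115, Z4→D 3·8=24, Z5→B 14·9=126, Z6→D 2·17=34. Service 510; fixed 74; total 584.
Difference: |544 − 584| = 40.

Proposal X is cheaper by 40.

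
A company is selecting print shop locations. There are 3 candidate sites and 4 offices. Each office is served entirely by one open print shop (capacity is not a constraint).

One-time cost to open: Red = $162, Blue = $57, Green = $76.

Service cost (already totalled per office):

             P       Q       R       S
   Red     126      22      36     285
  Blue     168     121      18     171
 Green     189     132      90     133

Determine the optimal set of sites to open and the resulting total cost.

Open Blue only; minimum total cost 535.

For any fixed open set, each office goes to its cheapest open site; total = fixed + service.
{Blue}: P→Blue 168, Q→Blue 121, R→Blue 18, S→Blue 171. Service 478; fixed 57; total 535.
{Red, Green}: service 317 + fixed 238 = 555
{Red, Blue}: P→Red 126, Q→Red 22, R→Blue 18, S→Blue 171. Service 337; fixed 219; total 556.
{Red, Blue, Green}: service 299 + fixed 295 = 594
No other subset beats 535.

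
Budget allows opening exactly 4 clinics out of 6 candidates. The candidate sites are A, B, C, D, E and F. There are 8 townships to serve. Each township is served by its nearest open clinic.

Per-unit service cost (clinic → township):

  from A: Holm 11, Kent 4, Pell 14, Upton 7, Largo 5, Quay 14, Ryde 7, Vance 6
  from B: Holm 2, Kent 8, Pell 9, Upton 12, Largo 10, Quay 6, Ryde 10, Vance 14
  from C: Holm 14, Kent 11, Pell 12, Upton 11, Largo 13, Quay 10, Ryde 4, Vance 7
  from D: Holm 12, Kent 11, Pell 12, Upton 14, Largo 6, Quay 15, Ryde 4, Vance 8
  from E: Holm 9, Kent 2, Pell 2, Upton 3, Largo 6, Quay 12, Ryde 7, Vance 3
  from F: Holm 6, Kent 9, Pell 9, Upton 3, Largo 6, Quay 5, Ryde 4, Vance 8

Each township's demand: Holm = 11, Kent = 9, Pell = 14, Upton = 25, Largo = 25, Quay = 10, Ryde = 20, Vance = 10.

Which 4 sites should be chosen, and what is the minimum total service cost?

Choose A, B, E and F; total service cost 428.

With exactly 4 open, each township uses its cheapest among the chosen.
{A, B, E, F}: Holm→B 2·11=22, Kent→E 2·9=18, Pell→E 2·14=28, Upton→E 3·25=75, Largo→A 5·25=125, Quay→F 5·10=50, Ryde→F 4·20=80, Vance→E 3·10=30. Service cost 428.
{A, B, C, E}: service cost 438
{A, B, D, E}: service cost 438
Among all 15 size-4 choices, {A, B, E, F} is lowest.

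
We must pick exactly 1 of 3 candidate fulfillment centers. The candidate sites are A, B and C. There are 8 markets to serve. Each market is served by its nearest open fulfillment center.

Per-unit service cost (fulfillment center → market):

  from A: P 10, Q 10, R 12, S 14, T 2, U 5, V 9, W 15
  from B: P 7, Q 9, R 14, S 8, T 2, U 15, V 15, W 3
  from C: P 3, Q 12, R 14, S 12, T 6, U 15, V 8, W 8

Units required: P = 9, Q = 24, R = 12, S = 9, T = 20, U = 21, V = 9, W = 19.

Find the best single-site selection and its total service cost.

With exactly 1 open, each market uses its cheapest among the chosen.
{B}: P→B 7·9=63, Q→B 9·24=216, R→B 14·12=168, S→B 8·9=72, T→B 2·20=40, U→B 15·21=315, V→B 15·9=135, W→B 3·19=57. Service cost 1066.
{A}: service cost 1111
{C}: service cost 1250
Among all 3 size-1 choices, {B} is lowest.

Choose B only; total service cost 1066.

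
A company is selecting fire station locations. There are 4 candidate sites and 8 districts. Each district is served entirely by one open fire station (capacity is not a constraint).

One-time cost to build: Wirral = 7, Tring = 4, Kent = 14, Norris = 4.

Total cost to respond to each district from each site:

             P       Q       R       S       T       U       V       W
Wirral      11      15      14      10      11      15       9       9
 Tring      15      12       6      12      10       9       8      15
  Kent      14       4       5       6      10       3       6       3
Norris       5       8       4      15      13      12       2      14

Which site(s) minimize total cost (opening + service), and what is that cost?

Open Kent and Norris; minimum total cost 55.

For any fixed open set, each district goes to its cheapest open site; total = fixed + service.
{Kent, Norris}: P→Norris 5, Q→Kent 4, R→Norris 4, S→Kent 6, T→Kent 10, U→Kent 3, V→Norris 2, W→Kent 3. Service 37; fixed 18; total 55.
{Tring, Kent, Norris}: service 37 + fixed 22 = 59
{Wirral, Kent, Norris}: service 37 + fixed 25 = 62
{Wirral, Tring, Kent, Norris}: P→Norris 5, Q→Kent 4, R→Norris 4, S→Kent 6, T→Tring 10, U→Kent 3, V→Norris 2, W→Kent 3. Service 37; fixed 29; total 66.
(All 15 nonempty subsets were checked; Kent and Norris is lowest.)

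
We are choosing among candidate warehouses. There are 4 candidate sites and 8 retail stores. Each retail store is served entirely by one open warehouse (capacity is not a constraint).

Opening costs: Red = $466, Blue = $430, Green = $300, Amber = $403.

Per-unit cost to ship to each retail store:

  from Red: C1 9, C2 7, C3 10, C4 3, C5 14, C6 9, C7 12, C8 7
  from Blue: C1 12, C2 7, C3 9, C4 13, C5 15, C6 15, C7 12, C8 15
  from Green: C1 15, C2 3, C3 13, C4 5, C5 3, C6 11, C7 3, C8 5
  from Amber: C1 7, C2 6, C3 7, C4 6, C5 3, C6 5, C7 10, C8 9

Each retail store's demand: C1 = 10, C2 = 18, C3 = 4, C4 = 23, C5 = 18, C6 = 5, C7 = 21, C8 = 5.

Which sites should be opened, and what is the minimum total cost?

For any fixed open set, each retail store goes to its cheapest open site; total = fixed + service.
{Green}: C1→Green 15·10=150, C2→Green 3·18=54, C3→Green 13·4=52, C4→Green 5·23=115, C5→Green 3·18=54, C6→Green 11·5=55, C7→Green 3·21=63, C8→Green 5·5=25. Service 568; fixed 300; total 868.
{Amber}: service 678 + fixed 403 = 1081
{Green, Amber}: C1→Amber 7·10=70, C2→Green 3·18=54, C3→Amber 7·4=28, C4→Green 5·23=115, C5→Green 3·18=54, C6→Amber 5·5=25, C7→Green 3·21=63, C8→Green 5·5=25. Service 434; fixed 703; total 1137.
{Red, Blue, Green, Amber}: service 388 + fixed 1599 = 1987
No other subset beats 868.

Open Green only; minimum total cost 868.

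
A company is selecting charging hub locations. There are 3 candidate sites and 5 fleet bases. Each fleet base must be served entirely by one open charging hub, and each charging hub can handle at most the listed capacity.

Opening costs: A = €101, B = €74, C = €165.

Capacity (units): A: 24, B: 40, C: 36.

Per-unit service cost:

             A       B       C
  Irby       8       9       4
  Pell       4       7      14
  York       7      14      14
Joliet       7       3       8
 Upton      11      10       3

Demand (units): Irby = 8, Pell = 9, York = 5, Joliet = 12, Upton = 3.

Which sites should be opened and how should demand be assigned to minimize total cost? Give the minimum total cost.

Minimum total cost: 345

Open {B}: Irby→B 9·8=72, Pell→B 7·9=63, York→B 14·5=70, Joliet→B 3·12=36, Upton→B 10·3=30.
Loads: B carries 37/40. Service 271; fixed 74; total 345.
Next best feasible plan costs 376.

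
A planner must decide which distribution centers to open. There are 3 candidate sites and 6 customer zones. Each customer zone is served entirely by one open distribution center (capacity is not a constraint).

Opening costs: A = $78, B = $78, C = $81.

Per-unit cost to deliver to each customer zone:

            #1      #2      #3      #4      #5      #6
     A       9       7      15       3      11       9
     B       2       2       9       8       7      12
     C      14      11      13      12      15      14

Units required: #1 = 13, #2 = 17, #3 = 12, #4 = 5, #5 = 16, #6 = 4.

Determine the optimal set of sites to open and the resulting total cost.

Open B only; minimum total cost 446.

For any fixed open set, each customer zone goes to its cheapest open site; total = fixed + service.
{B}: #1→B 2·13=26, #2→B 2·17=34, #3→B 9·12=108, #4→B 8·5=40, #5→B 7·16=112, #6→B 12·4=48. Service 368; fixed 78; total 446.
{A, B}: service 331 + fixed 156 = 487
{B, C}: service 368 + fixed 159 = 527
{A, B, C}: service 331 + fixed 237 = 568
(All 7 nonempty subsets were checked; B only is lowest.)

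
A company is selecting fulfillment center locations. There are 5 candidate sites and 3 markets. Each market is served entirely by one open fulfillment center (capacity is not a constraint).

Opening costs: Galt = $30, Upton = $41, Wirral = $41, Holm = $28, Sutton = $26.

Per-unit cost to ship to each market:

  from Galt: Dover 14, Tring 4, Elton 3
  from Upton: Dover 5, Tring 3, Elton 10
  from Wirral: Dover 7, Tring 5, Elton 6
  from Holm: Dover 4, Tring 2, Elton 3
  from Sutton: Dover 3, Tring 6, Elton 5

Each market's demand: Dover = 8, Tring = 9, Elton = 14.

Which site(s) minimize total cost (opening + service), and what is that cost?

For any fixed open set, each market goes to its cheapest open site; total = fixed + service.
{Holm}: Dover→Holm 4·8=32, Tring→Holm 2·9=18, Elton→Holm 3·14=42. Service 92; fixed 28; total 120.
{Holm, Sutton}: Dover→Sutton 3·8=24, Tring→Holm 2·9=18, Elton→Holm 3·14=42. Service 84; fixed 54; total 138.
{Galt, Holm}: Dover→Holm 4·8=32, Tring→Holm 2·9=18, Elton→Galt 3·14=42. Service 92; fixed 58; total 150.
{Galt, Upton, Wirral, Holm, Sutton}: Dover→Sutton 3·8=24, Tring→Holm 2·9=18, Elton→Galt 3·14=42. Service 84; fixed 166; total 250.
No other subset beats 120.

Open Holm only; minimum total cost 120.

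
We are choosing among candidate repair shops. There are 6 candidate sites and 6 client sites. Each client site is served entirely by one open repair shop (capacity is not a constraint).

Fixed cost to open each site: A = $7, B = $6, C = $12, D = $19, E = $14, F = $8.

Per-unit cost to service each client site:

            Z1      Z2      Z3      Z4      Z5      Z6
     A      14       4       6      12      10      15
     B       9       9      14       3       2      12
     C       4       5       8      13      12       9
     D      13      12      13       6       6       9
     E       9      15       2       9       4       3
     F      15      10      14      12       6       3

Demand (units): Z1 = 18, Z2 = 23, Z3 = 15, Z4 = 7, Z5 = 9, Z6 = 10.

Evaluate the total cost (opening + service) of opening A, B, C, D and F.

Each client site is assigned to its cheapest site among the open ones.
{A, B, C, D, F}: Z1→C 4·18=72, Z2→A 4·23=92, Z3→A 6·15=90, Z4→B 3·7=21, Z5→B 2·9=18, Z6→F 3·10=30. Service 323; fixed 52; total 375.

Total cost: 375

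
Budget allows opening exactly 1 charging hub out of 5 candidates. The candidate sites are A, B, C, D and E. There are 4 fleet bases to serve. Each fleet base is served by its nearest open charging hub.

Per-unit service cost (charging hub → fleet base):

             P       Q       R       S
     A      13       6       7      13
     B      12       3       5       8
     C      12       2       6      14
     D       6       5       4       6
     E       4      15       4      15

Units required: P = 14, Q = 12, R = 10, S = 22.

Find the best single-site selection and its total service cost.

With exactly 1 open, each fleet base uses its cheapest among the chosen.
{D}: P→D 6·14=84, Q→D 5·12=60, R→D 4·10=40, S→D 6·22=132. Service cost 316.
{B}: service cost 430
{C}: service cost 560
Among all 5 size-1 choices, {D} is lowest.

Choose D only; total service cost 316.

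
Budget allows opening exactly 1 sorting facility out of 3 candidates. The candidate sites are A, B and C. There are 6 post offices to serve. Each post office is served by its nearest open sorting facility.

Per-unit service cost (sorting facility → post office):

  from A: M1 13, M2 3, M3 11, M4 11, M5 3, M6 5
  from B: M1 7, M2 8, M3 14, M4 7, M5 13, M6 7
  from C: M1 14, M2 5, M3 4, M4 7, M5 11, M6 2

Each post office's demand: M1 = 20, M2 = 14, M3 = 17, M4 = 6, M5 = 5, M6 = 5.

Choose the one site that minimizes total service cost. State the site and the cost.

Choose C only; total service cost 525.

With exactly 1 open, each post office uses its cheapest among the chosen.
{C}: M1→C 14·20=280, M2→C 5·14=70, M3→C 4·17=68, M4→C 7·6=42, M5→C 11·5=55, M6→C 2·5=10. Service cost 525.
{A}: service cost 595
{B}: service cost 632
Among all 3 size-1 choices, {C} is lowest.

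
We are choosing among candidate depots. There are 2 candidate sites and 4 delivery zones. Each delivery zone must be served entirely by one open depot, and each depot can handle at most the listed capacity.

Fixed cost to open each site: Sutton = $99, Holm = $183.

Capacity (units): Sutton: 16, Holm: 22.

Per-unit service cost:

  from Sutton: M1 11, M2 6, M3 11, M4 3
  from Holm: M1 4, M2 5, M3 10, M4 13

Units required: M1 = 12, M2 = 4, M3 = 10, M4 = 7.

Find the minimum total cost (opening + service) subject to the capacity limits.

Minimum total cost: 475

Open {Sutton, Holm}: M1→Holm 4·12=48, M2→Sutton 6·4=24, M3→Holm 10·10=100, M4→Sutton 3·7=21.
Loads: Sutton carries 11/16, Holm carries 22/22. Service 193; fixed 282; total 475.
Next best feasible plan costs 555.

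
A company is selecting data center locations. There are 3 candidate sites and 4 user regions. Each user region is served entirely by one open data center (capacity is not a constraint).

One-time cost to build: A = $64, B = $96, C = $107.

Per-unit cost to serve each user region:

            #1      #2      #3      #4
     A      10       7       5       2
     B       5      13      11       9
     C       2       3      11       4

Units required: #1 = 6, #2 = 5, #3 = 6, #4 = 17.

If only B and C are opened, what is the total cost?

Total cost: 364

Each user region is assigned to its cheapest site among the open ones.
{B, C}: #1→C 2·6=12, #2→C 3·5=15, #3→B 11·6=66, #4→C 4·17=68. Service 161; fixed 203; total 364.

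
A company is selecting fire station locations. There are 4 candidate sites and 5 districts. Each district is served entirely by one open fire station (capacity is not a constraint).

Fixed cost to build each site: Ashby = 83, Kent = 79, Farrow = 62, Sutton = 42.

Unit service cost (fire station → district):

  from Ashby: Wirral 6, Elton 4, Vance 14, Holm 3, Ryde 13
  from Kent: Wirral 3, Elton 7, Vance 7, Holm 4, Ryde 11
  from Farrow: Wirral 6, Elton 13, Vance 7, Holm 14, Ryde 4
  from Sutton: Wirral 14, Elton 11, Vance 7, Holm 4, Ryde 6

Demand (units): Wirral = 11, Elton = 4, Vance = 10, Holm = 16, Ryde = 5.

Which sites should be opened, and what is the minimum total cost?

Open Kent only; minimum total cost 329.

For any fixed open set, each district goes to its cheapest open site; total = fixed + service.
{Kent}: Wirral→Kent 3·11=33, Elton→Kent 7·4=28, Vance→Kent 7·10=70, Holm→Kent 4·16=64, Ryde→Kent 11·5=55. Service 250; fixed 79; total 329.
{Kent, Sutton}: service 225 + fixed 121 = 346
{Ashby, Sutton}: Wirral→Ashby 6·11=66, Elton→Ashby 4·4=16, Vance→Sutton 7·10=70, Holm→Ashby 3·16=48, Ryde→Sutton 6·5=30. Service 230; fixed 125; total 355.
{Ashby, Kent, Farrow, Sutton}: Wirral→Kent 3·11=33, Elton→Ashby 4·4=16, Vance→Kent 7·10=70, Holm→Ashby 3·16=48, Ryde→Farrow 4·5=20. Service 187; fixed 266; total 453.
(All 15 nonempty subsets were checked; Kent only is lowest.)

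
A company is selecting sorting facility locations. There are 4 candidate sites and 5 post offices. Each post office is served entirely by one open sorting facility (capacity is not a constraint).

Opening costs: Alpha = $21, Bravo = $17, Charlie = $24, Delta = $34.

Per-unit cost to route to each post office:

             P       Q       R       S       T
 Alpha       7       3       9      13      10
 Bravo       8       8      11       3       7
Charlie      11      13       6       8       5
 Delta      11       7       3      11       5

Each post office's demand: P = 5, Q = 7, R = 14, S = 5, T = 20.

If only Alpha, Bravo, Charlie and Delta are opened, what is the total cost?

Each post office is assigned to its cheapest site among the open ones.
{Alpha, Bravo, Charlie, Delta}: P→Alpha 7·5=35, Q→Alpha 3·7=21, R→Delta 3·14=42, S→Bravo 3·5=15, T→Charlie 5·20=100. Service 213; fixed 96; total 309.

Total cost: 309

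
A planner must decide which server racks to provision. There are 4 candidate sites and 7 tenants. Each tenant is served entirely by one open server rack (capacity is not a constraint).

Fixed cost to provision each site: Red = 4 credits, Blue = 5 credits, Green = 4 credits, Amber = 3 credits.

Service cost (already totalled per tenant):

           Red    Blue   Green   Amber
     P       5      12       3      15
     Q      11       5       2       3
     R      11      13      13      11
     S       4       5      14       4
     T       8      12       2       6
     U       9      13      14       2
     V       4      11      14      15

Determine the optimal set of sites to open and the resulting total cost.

Open Red, Green and Amber; minimum total cost 39.

For any fixed open set, each tenant goes to its cheapest open site; total = fixed + service.
{Red, Green, Amber}: P→Green 3, Q→Green 2, R→Red 11, S→Red 4, T→Green 2, U→Amber 2, V→Red 4. Service 28; fixed 11; total 39.
{Red, Amber}: service 35 + fixed 7 = 42
{Red, Green}: service 35 + fixed 8 = 43
{Red, Blue, Green, Amber}: service 28 + fixed 16 = 44
(All 15 nonempty subsets were checked; Red, Green and Amber is lowest.)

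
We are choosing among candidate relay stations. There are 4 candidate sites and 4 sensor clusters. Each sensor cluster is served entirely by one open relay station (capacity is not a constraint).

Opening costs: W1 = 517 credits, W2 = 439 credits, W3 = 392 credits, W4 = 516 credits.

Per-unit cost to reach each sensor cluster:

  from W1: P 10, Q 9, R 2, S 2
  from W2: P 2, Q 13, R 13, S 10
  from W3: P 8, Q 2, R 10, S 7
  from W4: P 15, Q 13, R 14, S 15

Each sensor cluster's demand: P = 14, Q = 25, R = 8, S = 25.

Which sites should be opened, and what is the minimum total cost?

Open W3 only; minimum total cost 809.

For any fixed open set, each sensor cluster goes to its cheapest open site; total = fixed + service.
{W3}: P→W3 8·14=112, Q→W3 2·25=50, R→W3 10·8=80, S→W3 7·25=175. Service 417; fixed 392; total 809.
{W1}: P→W1 10·14=140, Q→W1 9·25=225, R→W1 2·8=16, S→W1 2·25=50. Service 431; fixed 517; total 948.
{W1, W3}: service 228 + fixed 909 = 1137
{W1, W2, W3, W4}: P→W2 2·14=28, Q→W3 2·25=50, R→W1 2·8=16, S→W1 2·25=50. Service 144; fixed 1864; total 2008.
(All 15 nonempty subsets were checked; W3 only is lowest.)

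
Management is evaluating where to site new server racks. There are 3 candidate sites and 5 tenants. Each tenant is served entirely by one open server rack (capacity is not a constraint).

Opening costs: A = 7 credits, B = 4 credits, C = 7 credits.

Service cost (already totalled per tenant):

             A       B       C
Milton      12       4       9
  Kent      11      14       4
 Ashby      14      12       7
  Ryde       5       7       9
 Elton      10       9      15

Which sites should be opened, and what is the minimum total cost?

For any fixed open set, each tenant goes to its cheapest open site; total = fixed + service.
{B, C}: Milton→B 4, Kent→C 4, Ashby→C 7, Ryde→B 7, Elton→B 9. Service 31; fixed 11; total 42.
{A, B, C}: Milton→B 4, Kent→C 4, Ashby→C 7, Ryde→A 5, Elton→B 9. Service 29; fixed 18; total 47.
{A, C}: Milton→C 9, Kent→C 4, Ashby→C 7, Ryde→A 5, Elton→A 10. Service 35; fixed 14; total 49.
{B}: service 46 + fixed 4 = 50
No other subset beats 42.

Open B and C; minimum total cost 42.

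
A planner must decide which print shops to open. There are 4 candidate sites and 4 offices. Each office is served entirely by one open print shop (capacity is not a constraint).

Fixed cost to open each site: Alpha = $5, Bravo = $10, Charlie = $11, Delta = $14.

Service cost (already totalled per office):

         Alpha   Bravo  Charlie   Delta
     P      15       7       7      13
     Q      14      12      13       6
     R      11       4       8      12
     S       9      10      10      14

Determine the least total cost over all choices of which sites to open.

Minimum total cost: 43

For any fixed open set, each office goes to its cheapest open site; total = fixed + service.
{Bravo}: P→Bravo 7, Q→Bravo 12, R→Bravo 4, S→Bravo 10. Service 33; fixed 10; total 43.
{Alpha, Bravo}: service 32 + fixed 15 = 47
{Charlie}: service 38 + fixed 11 = 49
{Alpha, Bravo, Charlie, Delta}: P→Bravo 7, Q→Delta 6, R→Bravo 4, S→Alpha 9. Service 26; fixed 40; total 66.
No other subset beats 43.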